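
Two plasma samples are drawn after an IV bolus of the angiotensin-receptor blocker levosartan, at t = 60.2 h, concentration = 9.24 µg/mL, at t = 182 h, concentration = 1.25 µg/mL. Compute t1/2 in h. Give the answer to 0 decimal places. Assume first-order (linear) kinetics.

42 h

k = ln(C₁/C₂) / (t₂ − t₁) = ln(9.24/1.25) / (182 − 60.2)
  = 2.000 / 121.8 = 0.01642 h⁻¹
t½ = ln2 / k = 0.693147 / 0.01642 = 42.21 h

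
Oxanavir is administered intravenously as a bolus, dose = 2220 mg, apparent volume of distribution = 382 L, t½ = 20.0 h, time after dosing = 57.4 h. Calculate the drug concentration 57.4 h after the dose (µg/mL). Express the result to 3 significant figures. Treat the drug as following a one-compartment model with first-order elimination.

0.795 µg/mL

C₀ = Dose / Vd = 2220 / 382 = 5.812 mg/L
k = ln2 / t½ = 0.693147 / 20.0 = 0.03466 h⁻¹
C = C₀ · e^(−k·t) = 5.812 × e^(−0.03466 × 57.4)
  = 5.812 × 0.1368 = 0.7951 mg/L
(0.7951 mg/L = 0.7951 µg/mL)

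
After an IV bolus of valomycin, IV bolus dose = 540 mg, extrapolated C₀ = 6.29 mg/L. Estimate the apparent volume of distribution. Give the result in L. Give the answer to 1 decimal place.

85.9 L

Vd = Dose / C₀ = 540.0 / 6.29 = 85.85 L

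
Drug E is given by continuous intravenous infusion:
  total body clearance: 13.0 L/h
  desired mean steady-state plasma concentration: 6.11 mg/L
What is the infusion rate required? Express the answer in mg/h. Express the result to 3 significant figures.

79.4 mg/h

At steady state, infusion rate R₀ = Css × CL = 6.11 × 13.00 = 79.43 mg/h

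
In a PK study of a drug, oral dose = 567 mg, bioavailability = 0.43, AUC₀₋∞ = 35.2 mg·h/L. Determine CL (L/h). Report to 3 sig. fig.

CL = F·Dose / AUC = 0.43 × 567 / 35.2 = 6.926 L/h

6.93 L/h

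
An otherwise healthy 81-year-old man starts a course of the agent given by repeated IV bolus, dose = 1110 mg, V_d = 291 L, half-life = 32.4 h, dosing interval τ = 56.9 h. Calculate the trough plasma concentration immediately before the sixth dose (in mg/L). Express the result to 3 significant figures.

C₀ per dose = Dose / Vd = 1110 / 291 = 3.814 mg/L
k = ln2 / t½ = 0.693147 / 32.4 = 0.02139 h⁻¹
Fraction remaining after one interval: r = e^(−kτ) = e^(−0.02139 × 56.9) = 0.2961
Before dose 6, 5 doses have been given (aged 1τ, 2τ, 3τ, 4τ, 5τ).
C_trough = C₀ × (r + r² + … + r^5) = C₀ × r(1−r^5)/(1−r)
        = 3.814 × 0.2961 × (1 − 0.002276) / (1 − 0.2961) = 1.601 mg/L

1.60 mg/L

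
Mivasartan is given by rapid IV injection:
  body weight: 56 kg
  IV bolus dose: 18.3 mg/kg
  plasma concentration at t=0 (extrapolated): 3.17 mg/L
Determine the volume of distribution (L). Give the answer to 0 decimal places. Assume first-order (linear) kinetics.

Dose = 18.3 × 56 = 1025 mg
Vd = Dose / C₀ = 1025 / 3.17 = 323.3 L

323 L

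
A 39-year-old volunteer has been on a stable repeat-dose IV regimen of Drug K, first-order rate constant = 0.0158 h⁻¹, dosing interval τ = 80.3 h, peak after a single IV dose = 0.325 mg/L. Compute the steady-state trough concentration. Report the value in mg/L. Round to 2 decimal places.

0.13 mg/L

e^(−kτ) = e^(−0.01580 × 80.3) = 0.2812
Accumulation ratio R = 1 / (1 − e^(−kτ)) = 1 / (1 − 0.2812) = 1.391
Steady-state trough = C₀ × R × e^(−kτ) = 0.325 × 1.391 × 0.2812 = 0.1271 mg/L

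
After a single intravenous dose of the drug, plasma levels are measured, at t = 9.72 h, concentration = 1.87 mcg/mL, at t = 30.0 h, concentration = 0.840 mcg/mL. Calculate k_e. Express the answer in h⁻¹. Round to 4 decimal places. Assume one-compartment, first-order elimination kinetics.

k = ln(C₁/C₂) / (t₂ − t₁) = ln(1.87/0.840) / (30.0 − 9.72)
  = 0.8003 / 20.28 = 0.03946 h⁻¹

0.0395 h⁻¹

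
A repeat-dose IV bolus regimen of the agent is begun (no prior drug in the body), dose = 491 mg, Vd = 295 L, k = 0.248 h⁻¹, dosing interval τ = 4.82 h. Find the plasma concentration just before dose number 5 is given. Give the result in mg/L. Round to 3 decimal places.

0.716 mg/L

C₀ per dose = Dose / Vd = 491 / 295 = 1.664 mg/L
Fraction remaining after one interval: r = e^(−kτ) = e^(−0.2480 × 4.82) = 0.3026
Before dose 5, 4 doses have been given (aged 1τ, 2τ, 3τ, 4τ).
C_trough = C₀ × (r + r² + … + r^4) = C₀ × r(1−r^4)/(1−r)
        = 1.664 × 0.3026 × (1 − 0.008384) / (1 − 0.3026) = 0.7160 mg/L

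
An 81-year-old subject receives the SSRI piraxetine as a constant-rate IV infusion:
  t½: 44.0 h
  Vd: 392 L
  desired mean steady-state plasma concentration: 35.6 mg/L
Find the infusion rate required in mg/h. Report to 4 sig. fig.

k = ln2 / t½ = 0.693147 / 44.0 = 0.01575 h⁻¹
CL = k × Vd = 0.01575 × 392 = 6.174 L/h
At steady state, infusion rate R₀ = Css × CL = 35.6 × 6.174 = 219.8 mg/h

219.8 mg/h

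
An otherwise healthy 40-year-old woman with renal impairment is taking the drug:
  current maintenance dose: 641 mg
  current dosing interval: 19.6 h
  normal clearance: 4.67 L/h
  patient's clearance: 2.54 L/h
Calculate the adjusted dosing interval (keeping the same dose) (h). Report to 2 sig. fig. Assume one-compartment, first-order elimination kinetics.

To keep the same average steady-state level, dosing rate must scale with clearance.
CL ratio = 2.54 / 4.67 = 0.5439
New interval (same dose) = 19.6 / 0.5439 = 36.04 h

36 h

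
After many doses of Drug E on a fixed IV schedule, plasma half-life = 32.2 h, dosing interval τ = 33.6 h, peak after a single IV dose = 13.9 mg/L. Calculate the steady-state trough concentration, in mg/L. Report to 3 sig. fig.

13.1 mg/L

k = ln2 / t½ = 0.693147 / 32.2 = 0.02153 h⁻¹
e^(−kτ) = e^(−0.02153 × 33.6) = 0.4851
Accumulation ratio R = 1 / (1 − e^(−kτ)) = 1 / (1 − 0.4851) = 1.942
Steady-state trough = C₀ × R × e^(−kτ) = 13.9 × 1.942 × 0.4851 = 13.09 mg/L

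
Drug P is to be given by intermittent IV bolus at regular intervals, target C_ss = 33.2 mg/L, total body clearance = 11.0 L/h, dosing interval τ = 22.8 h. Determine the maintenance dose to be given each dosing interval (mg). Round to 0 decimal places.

At steady state, Dose/τ = Css × CL.
Dose = Css × CL × τ = 33.2 × 11.00 × 22.8 = 8327 mg

8327 mg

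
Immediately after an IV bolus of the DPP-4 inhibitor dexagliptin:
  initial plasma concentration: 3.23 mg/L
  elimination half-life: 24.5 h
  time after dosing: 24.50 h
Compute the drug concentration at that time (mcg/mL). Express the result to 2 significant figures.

k = ln2 / t½ = 0.693147 / 24.5 = 0.02829 h⁻¹
t / t½ = 24.50 / 24.5 = 1 half-lives
C = C₀ × (1/2)^1 = 3.230 × 0.5000 = 1.615 mg/L
(1.615 mg/L = 1.615 mcg/mL)

1.6 mcg/mL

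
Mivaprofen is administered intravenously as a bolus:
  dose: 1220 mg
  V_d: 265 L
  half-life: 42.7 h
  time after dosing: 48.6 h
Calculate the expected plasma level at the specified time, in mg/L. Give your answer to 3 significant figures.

2.09 mg/L

C₀ = Dose / Vd = 1220 / 265 = 4.604 mg/L
k = ln2 / t½ = 0.693147 / 42.7 = 0.01623 h⁻¹
C = C₀ · e^(−k·t) = 4.604 × e^(−0.01623 × 48.6)
  = 4.604 × 0.4544 = 2.092 mg/L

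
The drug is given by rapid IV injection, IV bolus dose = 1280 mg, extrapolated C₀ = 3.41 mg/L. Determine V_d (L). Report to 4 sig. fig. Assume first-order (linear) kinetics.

375.4 L

Vd = Dose / C₀ = 1280 / 3.41 = 375.4 L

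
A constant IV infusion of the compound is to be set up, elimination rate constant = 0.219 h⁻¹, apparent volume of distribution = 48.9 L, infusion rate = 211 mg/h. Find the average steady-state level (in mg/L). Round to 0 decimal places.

20 mg/L

CL = k × Vd = 0.2190 × 48.9 = 10.71 L/h
At steady state Css = R₀ / CL = 211 / 10.71 = 19.70 mg/L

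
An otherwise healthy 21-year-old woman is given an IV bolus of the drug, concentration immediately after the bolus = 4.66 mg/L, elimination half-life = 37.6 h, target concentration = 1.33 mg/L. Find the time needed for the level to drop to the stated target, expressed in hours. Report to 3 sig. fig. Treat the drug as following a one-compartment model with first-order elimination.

68.0 h

k = ln2 / t½ = 0.693147 / 37.6 = 0.01843 h⁻¹
t = ln(C₀ / C) / k = ln(4.660 / 1.33) / 0.01843
  = ln(3.504) / 0.01843 = 1.254 / 0.01843 = 68.04 h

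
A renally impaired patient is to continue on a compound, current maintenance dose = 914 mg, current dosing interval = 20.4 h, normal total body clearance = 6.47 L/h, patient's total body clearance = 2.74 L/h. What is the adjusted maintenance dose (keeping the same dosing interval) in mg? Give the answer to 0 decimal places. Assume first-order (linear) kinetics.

To keep the same average steady-state level, dosing rate must scale with clearance.
CL ratio = 2.74 / 6.47 = 0.4235
New dose (same interval) = 914 × 0.4235 = 387.1 mg

387 mg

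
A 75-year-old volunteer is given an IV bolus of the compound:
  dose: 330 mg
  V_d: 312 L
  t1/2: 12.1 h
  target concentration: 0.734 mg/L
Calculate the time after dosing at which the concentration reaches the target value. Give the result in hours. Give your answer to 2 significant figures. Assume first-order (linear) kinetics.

6.4 h

C₀ = Dose / Vd = 330.0 / 312 = 1.058 mg/L
k = ln2 / t½ = 0.693147 / 12.1 = 0.05728 h⁻¹
t = ln(C₀ / C) / k = ln(1.058 / 0.734) / 0.05728
  = ln(1.441) / 0.05728 = 0.3653 / 0.05728 = 6.377 h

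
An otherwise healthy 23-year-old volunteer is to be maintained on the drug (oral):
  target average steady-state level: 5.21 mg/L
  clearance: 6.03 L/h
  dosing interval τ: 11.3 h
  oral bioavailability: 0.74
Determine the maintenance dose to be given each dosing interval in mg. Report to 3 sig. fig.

At steady state, F × (Dose/τ) = Css × CL.
Dose = Css × CL × τ / F = 5.21 × 6.030 × 11.3 / 0.74 = 479.7 mg

480 mg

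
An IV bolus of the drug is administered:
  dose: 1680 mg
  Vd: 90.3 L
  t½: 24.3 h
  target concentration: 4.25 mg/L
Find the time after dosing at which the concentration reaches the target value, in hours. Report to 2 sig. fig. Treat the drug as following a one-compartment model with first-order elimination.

52 h

C₀ = Dose / Vd = 1680 / 90.3 = 18.60 mg/L
k = ln2 / t½ = 0.693147 / 24.3 = 0.02852 h⁻¹
t = ln(C₀ / C) / k = ln(18.60 / 4.25) / 0.02852
  = ln(4.376) / 0.02852 = 1.476 / 0.02852 = 51.75 h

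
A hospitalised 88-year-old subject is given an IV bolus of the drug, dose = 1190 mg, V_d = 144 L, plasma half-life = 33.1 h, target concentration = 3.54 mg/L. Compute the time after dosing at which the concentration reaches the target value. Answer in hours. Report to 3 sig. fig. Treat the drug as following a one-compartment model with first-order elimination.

40.5 h

C₀ = Dose / Vd = 1190 / 144 = 8.264 mg/L
k = ln2 / t½ = 0.693147 / 33.1 = 0.02094 h⁻¹
t = ln(C₀ / C) / k = ln(8.264 / 3.54) / 0.02094
  = ln(2.334) / 0.02094 = 0.8476 / 0.02094 = 40.48 h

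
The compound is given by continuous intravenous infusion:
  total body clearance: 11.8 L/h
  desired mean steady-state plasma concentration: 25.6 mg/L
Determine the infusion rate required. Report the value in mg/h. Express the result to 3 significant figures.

302 mg/h

At steady state, infusion rate R₀ = Css × CL = 25.6 × 11.80 = 302.1 mg/h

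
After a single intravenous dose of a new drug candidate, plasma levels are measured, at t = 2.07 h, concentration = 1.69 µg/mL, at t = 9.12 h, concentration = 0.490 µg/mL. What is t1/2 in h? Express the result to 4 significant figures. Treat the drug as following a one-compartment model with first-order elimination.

k = ln(C₁/C₂) / (t₂ − t₁) = ln(1.69/0.490) / (9.12 − 2.07)
  = 1.238 / 7.050 = 0.1756 h⁻¹
t½ = ln2 / k = 0.693147 / 0.1756 = 3.947 h

3.947 h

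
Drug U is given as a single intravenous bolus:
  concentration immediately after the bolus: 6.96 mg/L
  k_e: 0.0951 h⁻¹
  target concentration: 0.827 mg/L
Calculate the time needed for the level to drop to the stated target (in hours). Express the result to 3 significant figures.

t = ln(C₀ / C) / k = ln(6.960 / 0.827) / 0.09510
  = ln(8.416) / 0.09510 = 2.130 / 0.09510 = 22.40 h

22.4 h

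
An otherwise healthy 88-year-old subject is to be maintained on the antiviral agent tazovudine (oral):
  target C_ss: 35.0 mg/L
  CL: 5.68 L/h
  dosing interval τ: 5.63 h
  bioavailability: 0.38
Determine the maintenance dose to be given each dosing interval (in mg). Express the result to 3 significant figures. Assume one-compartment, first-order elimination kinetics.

2950 mg

At steady state, F × (Dose/τ) = Css × CL.
Dose = Css × CL × τ / F = 35.0 × 5.680 × 5.63 / 0.38 = 2945 mg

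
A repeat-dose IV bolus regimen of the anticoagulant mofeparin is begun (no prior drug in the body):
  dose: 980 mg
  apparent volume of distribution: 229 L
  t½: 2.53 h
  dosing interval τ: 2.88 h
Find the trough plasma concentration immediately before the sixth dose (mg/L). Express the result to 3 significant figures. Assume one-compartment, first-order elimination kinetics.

C₀ per dose = Dose / Vd = 980 / 229 = 4.279 mg/L
k = ln2 / t½ = 0.693147 / 2.53 = 0.2740 h⁻¹
Fraction remaining after one interval: r = e^(−kτ) = e^(−0.2740 × 2.88) = 0.4542
Before dose 6, 5 doses have been given (aged 1τ, 2τ, 3τ, 4τ, 5τ).
C_trough = C₀ × (r + r² + … + r^5) = C₀ × r(1−r^5)/(1−r)
        = 4.279 × 0.4542 × (1 − 0.01933) / (1 − 0.4542) = 3.492 mg/L

3.49 mg/L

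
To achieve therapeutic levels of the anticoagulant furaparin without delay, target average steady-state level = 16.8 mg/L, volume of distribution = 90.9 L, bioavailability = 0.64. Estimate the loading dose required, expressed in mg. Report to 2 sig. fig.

LD = Css × Vd / F = 16.8 × 90.9 / 0.64 = 2386 mg

2400 mg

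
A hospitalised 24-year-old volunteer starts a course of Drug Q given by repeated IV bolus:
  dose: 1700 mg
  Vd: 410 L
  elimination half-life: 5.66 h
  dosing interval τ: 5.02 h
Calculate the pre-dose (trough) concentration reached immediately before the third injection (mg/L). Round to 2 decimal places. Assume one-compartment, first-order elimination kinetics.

3.45 mg/L

C₀ per dose = Dose / Vd = 1700 / 410 = 4.146 mg/L
k = ln2 / t½ = 0.693147 / 5.66 = 0.1225 h⁻¹
Fraction remaining after one interval: r = e^(−kτ) = e^(−0.1225 × 5.02) = 0.5407
Before dose 3, 2 doses have been given (aged 1τ, 2τ).
C_trough = C₀ × (r + r²) = 4.146 × (0.5407 + 0.2924) = 3.454 mg/L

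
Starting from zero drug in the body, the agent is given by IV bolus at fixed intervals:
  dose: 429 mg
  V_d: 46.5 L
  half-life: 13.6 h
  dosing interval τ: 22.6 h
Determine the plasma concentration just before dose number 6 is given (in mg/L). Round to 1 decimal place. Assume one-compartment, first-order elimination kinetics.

4.2 mg/L

C₀ per dose = Dose / Vd = 429 / 46.5 = 9.226 mg/L
k = ln2 / t½ = 0.693147 / 13.6 = 0.05097 h⁻¹
Fraction remaining after one interval: r = e^(−kτ) = e^(−0.05097 × 22.6) = 0.3160
Before dose 6, 5 doses have been given (aged 1τ, 2τ, 3τ, 4τ, 5τ).
C_trough = C₀ × (r + r² + … + r^5) = C₀ × r(1−r^5)/(1−r)
        = 9.226 × 0.3160 × (1 − 0.003151) / (1 − 0.3160) = 4.249 mg/L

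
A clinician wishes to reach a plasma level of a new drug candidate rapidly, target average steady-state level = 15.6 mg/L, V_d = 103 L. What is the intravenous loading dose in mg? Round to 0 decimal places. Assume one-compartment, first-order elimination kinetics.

1607 mg

LD = Css × Vd = 15.6 × 103 = 1607 mg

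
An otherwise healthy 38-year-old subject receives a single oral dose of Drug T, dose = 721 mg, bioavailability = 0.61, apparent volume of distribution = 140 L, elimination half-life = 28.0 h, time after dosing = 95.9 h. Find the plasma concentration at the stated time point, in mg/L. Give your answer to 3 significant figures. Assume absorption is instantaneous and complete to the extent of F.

0.292 mg/L

Amount reaching circulation = F × Dose = 0.61 × 721.0 = 439.8 mg
C₀ = F·Dose / Vd = 439.8 / 140 = 3.141 mg/L
k = ln2 / t½ = 0.693147 / 28.0 = 0.02476 h⁻¹
C = C₀ · e^(−k·t) = 3.141 × e^(−0.02476 × 95.9)
  = 3.141 × 0.09306 = 0.2923 mg/L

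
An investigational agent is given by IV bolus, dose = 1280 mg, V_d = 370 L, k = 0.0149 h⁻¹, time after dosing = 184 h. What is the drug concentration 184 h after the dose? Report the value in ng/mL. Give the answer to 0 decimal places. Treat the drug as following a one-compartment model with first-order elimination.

223 ng/mL

C₀ = Dose / Vd = 1280 / 370 = 3.459 mg/L
C = C₀ · e^(−k·t) = 3.459 × e^(−0.01490 × 184)
  = 3.459 × 0.06447 = 0.2230 mg/L
Convert: 0.2230 mg/L × 1000 = 223.0 ng/mL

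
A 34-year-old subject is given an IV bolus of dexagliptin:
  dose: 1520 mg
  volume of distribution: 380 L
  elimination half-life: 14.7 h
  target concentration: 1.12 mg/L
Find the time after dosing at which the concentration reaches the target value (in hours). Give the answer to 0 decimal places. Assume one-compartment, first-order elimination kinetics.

27 h

C₀ = Dose / Vd = 1520 / 380 = 4.000 mg/L
k = ln2 / t½ = 0.693147 / 14.7 = 0.04715 h⁻¹
t = ln(C₀ / C) / k = ln(4.000 / 1.12) / 0.04715
  = ln(3.571) / 0.04715 = 1.273 / 0.04715 = 27.00 h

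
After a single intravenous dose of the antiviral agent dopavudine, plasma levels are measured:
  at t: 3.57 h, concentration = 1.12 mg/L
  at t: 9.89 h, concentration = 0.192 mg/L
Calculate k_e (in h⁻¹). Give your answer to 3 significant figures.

k = ln(C₁/C₂) / (t₂ − t₁) = ln(1.12/0.192) / (9.89 − 3.57)
  = 1.764 / 6.320 = 0.2791 h⁻¹

0.279 h⁻¹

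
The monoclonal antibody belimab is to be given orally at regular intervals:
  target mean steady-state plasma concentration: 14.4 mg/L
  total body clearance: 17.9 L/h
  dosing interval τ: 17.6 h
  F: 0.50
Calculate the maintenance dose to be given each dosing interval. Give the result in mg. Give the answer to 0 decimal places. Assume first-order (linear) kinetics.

9073 mg

At steady state, F × (Dose/τ) = Css × CL.
Dose = Css × CL × τ / F = 14.4 × 17.90 × 17.6 / 0.50 = 9073 mg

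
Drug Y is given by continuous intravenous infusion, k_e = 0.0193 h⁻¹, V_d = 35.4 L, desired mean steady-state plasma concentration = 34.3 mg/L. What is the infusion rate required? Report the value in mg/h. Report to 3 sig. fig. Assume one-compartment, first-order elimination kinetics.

23.4 mg/h

CL = k × Vd = 0.01930 × 35.4 = 0.6832 L/h
At steady state, infusion rate R₀ = Css × CL = 34.3 × 0.6832 = 23.43 mg/h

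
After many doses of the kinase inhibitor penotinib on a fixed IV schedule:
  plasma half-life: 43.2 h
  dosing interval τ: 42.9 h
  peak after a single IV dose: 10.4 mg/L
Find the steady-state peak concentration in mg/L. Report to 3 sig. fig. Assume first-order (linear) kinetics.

k = ln2 / t½ = 0.693147 / 43.2 = 0.01605 h⁻¹
e^(−kτ) = e^(−0.01605 × 42.9) = 0.5023
Accumulation ratio R = 1 / (1 − e^(−kτ)) = 1 / (1 − 0.5023) = 2.009
Steady-state peak = C₀ × R = 10.4 × 2.009 = 20.89 mg/L

20.9 mg/L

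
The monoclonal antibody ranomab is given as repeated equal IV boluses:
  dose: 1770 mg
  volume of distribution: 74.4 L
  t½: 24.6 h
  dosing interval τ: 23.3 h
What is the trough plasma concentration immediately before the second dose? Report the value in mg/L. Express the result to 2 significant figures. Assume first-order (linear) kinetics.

12 mg/L

C₀ per dose = Dose / Vd = 1770 / 74.4 = 23.79 mg/L
k = ln2 / t½ = 0.693147 / 24.6 = 0.02818 h⁻¹
Fraction remaining after one interval: r = e^(−kτ) = e^(−0.02818 × 23.3) = 0.5186
Before dose 2, 1 dose has been given (aged 1τ).
C_trough = C₀ × r = 23.79 × 0.5186 = 12.34 mg/L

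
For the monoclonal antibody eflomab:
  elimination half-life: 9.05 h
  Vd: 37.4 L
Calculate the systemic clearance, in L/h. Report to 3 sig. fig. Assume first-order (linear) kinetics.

2.86 L/h

k = ln2 / t½ = 0.693147 / 9.05 = 0.07659 h⁻¹
CL = k × Vd = 0.07659 × 37.4 = 2.864 L/h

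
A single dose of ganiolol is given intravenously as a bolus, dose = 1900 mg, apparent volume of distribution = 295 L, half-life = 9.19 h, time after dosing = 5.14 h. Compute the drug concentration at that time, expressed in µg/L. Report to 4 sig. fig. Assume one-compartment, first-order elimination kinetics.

4371 µg/L

C₀ = Dose / Vd = 1900 / 295 = 6.441 mg/L
k = ln2 / t½ = 0.693147 / 9.19 = 0.07542 h⁻¹
C = C₀ · e^(−k·t) = 6.441 × e^(−0.07542 × 5.14)
  = 6.441 × 0.6786 = 4.371 mg/L
Convert: 4.371 mg/L × 1000 = 4371 µg/L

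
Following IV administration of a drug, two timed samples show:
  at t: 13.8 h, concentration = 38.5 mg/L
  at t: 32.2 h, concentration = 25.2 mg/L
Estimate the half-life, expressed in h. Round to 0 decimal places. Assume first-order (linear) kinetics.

30 h

k = ln(C₁/C₂) / (t₂ − t₁) = ln(38.5/25.2) / (32.2 − 13.8)
  = 0.4238 / 18.40 = 0.02303 h⁻¹
t½ = ln2 / k = 0.693147 / 0.02303 = 30.10 h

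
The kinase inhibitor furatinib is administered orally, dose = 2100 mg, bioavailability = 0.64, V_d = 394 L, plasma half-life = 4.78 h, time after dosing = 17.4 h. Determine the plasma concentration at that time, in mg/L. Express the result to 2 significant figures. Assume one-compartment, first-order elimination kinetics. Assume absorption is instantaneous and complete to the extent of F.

0.27 mg/L

Amount reaching circulation = F × Dose = 0.64 × 2100 = 1344 mg
C₀ = F·Dose / Vd = 1344 / 394 = 3.411 mg/L
k = ln2 / t½ = 0.693147 / 4.78 = 0.1450 h⁻¹
C = C₀ · e^(−k·t) = 3.411 × e^(−0.1450 × 17.4)
  = 3.411 × 0.08022 = 0.2736 mg/L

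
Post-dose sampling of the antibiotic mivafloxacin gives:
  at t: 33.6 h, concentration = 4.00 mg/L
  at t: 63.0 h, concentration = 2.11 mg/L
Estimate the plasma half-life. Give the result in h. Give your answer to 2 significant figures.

32 h

k = ln(C₁/C₂) / (t₂ − t₁) = ln(4.00/2.11) / (63.0 − 33.6)
  = 0.6396 / 29.40 = 0.02176 h⁻¹
t½ = ln2 / k = 0.693147 / 0.02176 = 31.85 h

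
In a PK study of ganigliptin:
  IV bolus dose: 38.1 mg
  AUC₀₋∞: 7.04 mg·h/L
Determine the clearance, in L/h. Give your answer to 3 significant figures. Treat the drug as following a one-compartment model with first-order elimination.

CL = Dose / AUC = 38.1 / 7.04 = 5.412 L/h

5.41 L/h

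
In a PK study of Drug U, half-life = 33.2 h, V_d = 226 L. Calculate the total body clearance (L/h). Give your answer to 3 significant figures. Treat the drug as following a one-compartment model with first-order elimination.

4.72 L/h

k = ln2 / t½ = 0.693147 / 33.2 = 0.02088 h⁻¹
CL = k × Vd = 0.02088 × 226 = 4.719 L/h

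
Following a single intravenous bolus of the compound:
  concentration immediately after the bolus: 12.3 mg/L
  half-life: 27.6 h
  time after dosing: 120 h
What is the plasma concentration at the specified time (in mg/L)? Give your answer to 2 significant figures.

k = ln2 / t½ = 0.693147 / 27.6 = 0.02511 h⁻¹
C = C₀ · e^(−k·t) = 12.30 × e^(−0.02511 × 120)
  = 12.30 × 0.04913 = 0.6043 mg/L

0.60 mg/L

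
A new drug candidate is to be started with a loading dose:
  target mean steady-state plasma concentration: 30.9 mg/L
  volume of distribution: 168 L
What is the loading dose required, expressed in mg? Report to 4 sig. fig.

LD = Css × Vd = 30.9 × 168 = 5191 mg

5191 mg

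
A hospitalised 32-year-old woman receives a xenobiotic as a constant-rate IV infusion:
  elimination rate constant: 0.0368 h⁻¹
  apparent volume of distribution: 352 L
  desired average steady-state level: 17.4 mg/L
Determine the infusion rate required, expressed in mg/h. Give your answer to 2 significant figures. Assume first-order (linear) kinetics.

CL = k × Vd = 0.03680 × 352 = 12.95 L/h
At steady state, infusion rate R₀ = Css × CL = 17.4 × 12.95 = 225.3 mg/h

230 mg/h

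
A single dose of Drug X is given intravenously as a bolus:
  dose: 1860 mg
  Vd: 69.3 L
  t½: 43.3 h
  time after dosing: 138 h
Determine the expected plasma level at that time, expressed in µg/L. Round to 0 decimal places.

2947 µg/L

C₀ = Dose / Vd = 1860 / 69.3 = 26.84 mg/L
k = ln2 / t½ = 0.693147 / 43.3 = 0.01601 h⁻¹
C = C₀ · e^(−k·t) = 26.84 × e^(−0.01601 × 138)
  = 26.84 × 0.1098 = 2.947 mg/L
Convert: 2.947 mg/L × 1000 = 2947 µg/L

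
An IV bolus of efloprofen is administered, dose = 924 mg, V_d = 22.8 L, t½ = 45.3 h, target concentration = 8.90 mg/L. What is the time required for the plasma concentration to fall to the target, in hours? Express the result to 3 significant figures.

C₀ = Dose / Vd = 924.0 / 22.8 = 40.53 mg/L
k = ln2 / t½ = 0.693147 / 45.3 = 0.01530 h⁻¹
t = ln(C₀ / C) / k = ln(40.53 / 8.90) / 0.01530
  = ln(4.554) / 0.01530 = 1.516 / 0.01530 = 99.08 h

99.1 h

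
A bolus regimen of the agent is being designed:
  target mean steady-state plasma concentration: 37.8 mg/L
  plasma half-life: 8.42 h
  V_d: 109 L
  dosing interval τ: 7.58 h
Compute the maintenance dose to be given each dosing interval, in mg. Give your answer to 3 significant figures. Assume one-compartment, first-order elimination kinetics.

k = ln2 / t½ = 0.693147 / 8.42 = 0.08232 h⁻¹
CL = k × Vd = 0.08232 × 109 = 8.973 L/h
At steady state, Dose/τ = Css × CL.
Dose = Css × CL × τ = 37.8 × 8.973 × 7.58 = 2571 mg

2570 mg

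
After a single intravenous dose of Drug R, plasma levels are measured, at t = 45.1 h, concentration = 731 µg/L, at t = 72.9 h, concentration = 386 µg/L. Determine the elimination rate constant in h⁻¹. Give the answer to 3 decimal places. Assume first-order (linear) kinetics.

k = ln(C₁/C₂) / (t₂ − t₁) = ln(731/386) / (72.9 − 45.1)
  = 0.6386 / 27.80 = 0.02297 h⁻¹

0.023 h⁻¹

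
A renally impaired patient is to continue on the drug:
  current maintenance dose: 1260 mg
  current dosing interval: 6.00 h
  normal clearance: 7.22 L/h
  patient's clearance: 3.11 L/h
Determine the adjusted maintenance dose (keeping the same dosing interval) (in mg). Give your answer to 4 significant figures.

542.7 mg

To keep the same average steady-state level, dosing rate must scale with clearance.
CL ratio = 3.11 / 7.22 = 0.4307
New dose (same interval) = 1260 × 0.4307 = 542.7 mg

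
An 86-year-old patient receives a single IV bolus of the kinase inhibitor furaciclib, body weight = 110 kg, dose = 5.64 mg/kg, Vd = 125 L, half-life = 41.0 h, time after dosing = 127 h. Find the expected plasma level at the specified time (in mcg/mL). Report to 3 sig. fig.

Total dose = 5.64 × 110 = 620.4 mg
C₀ = Dose / Vd = 620.4 / 125 = 4.963 mg/L
k = ln2 / t½ = 0.693147 / 41.0 = 0.01691 h⁻¹
C = C₀ · e^(−k·t) = 4.963 × e^(−0.01691 × 127)
  = 4.963 × 0.1168 = 0.5797 mg/L
(0.5797 mg/L = 0.5797 mcg/mL)

0.580 mcg/mL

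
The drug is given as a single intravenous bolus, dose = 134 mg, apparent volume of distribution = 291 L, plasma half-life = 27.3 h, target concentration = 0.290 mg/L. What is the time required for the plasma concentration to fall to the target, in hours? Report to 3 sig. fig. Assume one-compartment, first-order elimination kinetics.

C₀ = Dose / Vd = 134.0 / 291 = 0.4605 mg/L
k = ln2 / t½ = 0.693147 / 27.3 = 0.02539 h⁻¹
t = ln(C₀ / C) / k = ln(0.4605 / 0.290) / 0.02539
  = ln(1.588) / 0.02539 = 0.4625 / 0.02539 = 18.22 h

18.2 h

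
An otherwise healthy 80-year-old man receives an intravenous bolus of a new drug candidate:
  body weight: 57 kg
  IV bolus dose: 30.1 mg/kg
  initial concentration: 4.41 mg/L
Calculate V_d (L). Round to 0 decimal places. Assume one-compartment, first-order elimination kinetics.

389 L

Dose = 30.1 × 57 = 1716 mg
Vd = Dose / C₀ = 1716 / 4.41 = 389.1 L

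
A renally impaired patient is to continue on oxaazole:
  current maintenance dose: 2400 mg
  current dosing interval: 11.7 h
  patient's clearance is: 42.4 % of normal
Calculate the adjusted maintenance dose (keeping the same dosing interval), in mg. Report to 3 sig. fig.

1020 mg

To keep the same average steady-state level, dosing rate must scale with clearance.
CL ratio = 42.4 / 100 = 0.4240
New dose (same interval) = 2400 × 0.4240 = 1018 mg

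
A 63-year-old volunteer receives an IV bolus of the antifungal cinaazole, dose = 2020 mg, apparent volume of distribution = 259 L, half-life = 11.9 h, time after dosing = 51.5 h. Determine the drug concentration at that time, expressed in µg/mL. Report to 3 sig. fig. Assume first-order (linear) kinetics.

0.388 µg/mL

C₀ = Dose / Vd = 2020 / 259 = 7.799 mg/L
k = ln2 / t½ = 0.693147 / 11.9 = 0.05825 h⁻¹
C = C₀ · e^(−k·t) = 7.799 × e^(−0.05825 × 51.5)
  = 7.799 × 0.04979 = 0.3883 mg/L
(0.3883 mg/L = 0.3883 µg/mL)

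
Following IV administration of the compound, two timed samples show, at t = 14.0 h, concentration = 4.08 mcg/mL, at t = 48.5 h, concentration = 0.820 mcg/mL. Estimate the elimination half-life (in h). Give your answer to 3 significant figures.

k = ln(C₁/C₂) / (t₂ − t₁) = ln(4.08/0.820) / (48.5 − 14.0)
  = 1.605 / 34.50 = 0.04652 h⁻¹
t½ = ln2 / k = 0.693147 / 0.04652 = 14.90 h

14.9 h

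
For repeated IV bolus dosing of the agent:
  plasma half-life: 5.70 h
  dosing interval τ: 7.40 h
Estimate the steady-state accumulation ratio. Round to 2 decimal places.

k = ln2 / t½ = 0.693147 / 5.70 = 0.1216 h⁻¹
e^(−kτ) = e^(−0.1216 × 7.40) = 0.4066
Accumulation ratio R = 1 / (1 − e^(−kτ)) = 1 / (1 − 0.4066) = 1.685

1.69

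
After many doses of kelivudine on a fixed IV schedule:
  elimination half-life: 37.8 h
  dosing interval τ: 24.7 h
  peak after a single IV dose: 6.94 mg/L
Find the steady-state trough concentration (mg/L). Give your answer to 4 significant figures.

k = ln2 / t½ = 0.693147 / 37.8 = 0.01834 h⁻¹
e^(−kτ) = e^(−0.01834 × 24.7) = 0.6357
Accumulation ratio R = 1 / (1 − e^(−kτ)) = 1 / (1 − 0.6357) = 2.745
Steady-state trough = C₀ × R × e^(−kτ) = 6.94 × 2.745 × 0.6357 = 12.11 mg/L

12.11 mg/L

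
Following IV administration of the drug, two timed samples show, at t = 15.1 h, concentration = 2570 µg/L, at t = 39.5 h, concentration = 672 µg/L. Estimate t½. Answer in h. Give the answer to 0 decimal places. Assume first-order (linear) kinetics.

13 h

k = ln(C₁/C₂) / (t₂ − t₁) = ln(2570/672) / (39.5 − 15.1)
  = 1.341 / 24.40 = 0.05496 h⁻¹
t½ = ln2 / k = 0.693147 / 0.05496 = 12.61 h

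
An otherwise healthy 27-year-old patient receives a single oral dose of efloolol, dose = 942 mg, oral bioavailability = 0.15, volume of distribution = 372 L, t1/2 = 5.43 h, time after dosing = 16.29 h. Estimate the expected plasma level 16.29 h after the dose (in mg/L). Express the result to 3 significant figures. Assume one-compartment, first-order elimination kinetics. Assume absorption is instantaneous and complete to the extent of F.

0.0475 mg/L

Amount reaching circulation = F × Dose = 0.15 × 942.0 = 141.3 mg
C₀ = F·Dose / Vd = 141.3 / 372 = 0.3798 mg/L
k = ln2 / t½ = 0.693147 / 5.43 = 0.1277 h⁻¹
t / t½ = 16.29 / 5.43 = 3 half-lives
C = C₀ × (1/2)^3 = 0.3798 × 0.1250 = 0.04748 mg/L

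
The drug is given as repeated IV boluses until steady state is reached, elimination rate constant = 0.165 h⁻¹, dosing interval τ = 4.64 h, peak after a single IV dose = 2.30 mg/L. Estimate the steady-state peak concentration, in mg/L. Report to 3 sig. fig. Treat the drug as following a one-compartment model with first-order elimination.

4.30 mg/L

e^(−kτ) = e^(−0.1650 × 4.64) = 0.4651
Accumulation ratio R = 1 / (1 − e^(−kτ)) = 1 / (1 − 0.4651) = 1.870
Steady-state peak = C₀ × R = 2.30 × 1.870 = 4.301 mg/L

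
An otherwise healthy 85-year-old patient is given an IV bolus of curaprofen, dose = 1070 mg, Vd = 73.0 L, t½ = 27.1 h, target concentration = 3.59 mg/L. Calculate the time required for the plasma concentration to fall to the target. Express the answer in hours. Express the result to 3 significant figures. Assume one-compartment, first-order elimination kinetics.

C₀ = Dose / Vd = 1070 / 73.0 = 14.66 mg/L
k = ln2 / t½ = 0.693147 / 27.1 = 0.02558 h⁻¹
t = ln(C₀ / C) / k = ln(14.66 / 3.59) / 0.02558
  = ln(4.084) / 0.02558 = 1.407 / 0.02558 = 55.00 h

55.0 h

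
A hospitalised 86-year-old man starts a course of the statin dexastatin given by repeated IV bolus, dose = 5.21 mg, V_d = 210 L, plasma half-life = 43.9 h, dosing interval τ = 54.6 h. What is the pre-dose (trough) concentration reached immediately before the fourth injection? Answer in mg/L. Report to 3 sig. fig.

0.0168 mg/L

C₀ per dose = Dose / Vd = 5.21 / 210 = 0.02481 mg/L
k = ln2 / t½ = 0.693147 / 43.9 = 0.01579 h⁻¹
Fraction remaining after one interval: r = e^(−kτ) = e^(−0.01579 × 54.6) = 0.4223
Before dose 4, 3 doses have been given (aged 1τ, 2τ, 3τ).
C_trough = C₀ × (r + r² + … + r^3) = C₀ × r(1−r^3)/(1−r)
        = 0.02481 × 0.4223 × (1 − 0.07531) / (1 − 0.4223) = 0.01677 mg/L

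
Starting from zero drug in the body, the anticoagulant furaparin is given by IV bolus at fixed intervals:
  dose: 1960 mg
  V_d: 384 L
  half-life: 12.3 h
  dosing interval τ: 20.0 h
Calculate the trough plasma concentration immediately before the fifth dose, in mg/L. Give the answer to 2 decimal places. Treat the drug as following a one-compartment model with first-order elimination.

C₀ per dose = Dose / Vd = 1960 / 384 = 5.104 mg/L
k = ln2 / t½ = 0.693147 / 12.3 = 0.05635 h⁻¹
Fraction remaining after one interval: r = e^(−kτ) = e^(−0.05635 × 20.0) = 0.3240
Before dose 5, 4 doses have been given (aged 1τ, 2τ, 3τ, 4τ).
C_trough = C₀ × (r + r² + … + r^4) = C₀ × r(1−r^4)/(1−r)
        = 5.104 × 0.3240 × (1 − 0.01102) / (1 − 0.3240) = 2.419 mg/L

2.42 mg/L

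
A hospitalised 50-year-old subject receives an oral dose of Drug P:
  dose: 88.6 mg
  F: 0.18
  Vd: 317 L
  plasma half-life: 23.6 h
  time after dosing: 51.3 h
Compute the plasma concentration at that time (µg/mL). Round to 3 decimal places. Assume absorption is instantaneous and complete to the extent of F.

Amount reaching circulation = F × Dose = 0.18 × 88.60 = 15.95 mg
C₀ = F·Dose / Vd = 15.95 / 317 = 0.05032 mg/L
k = ln2 / t½ = 0.693147 / 23.6 = 0.02937 h⁻¹
C = C₀ · e^(−k·t) = 0.05032 × e^(−0.02937 × 51.3)
  = 0.05032 × 0.2216 = 0.01115 mg/L
(0.01115 mg/L = 0.01115 µg/mL)

0.011 µg/mL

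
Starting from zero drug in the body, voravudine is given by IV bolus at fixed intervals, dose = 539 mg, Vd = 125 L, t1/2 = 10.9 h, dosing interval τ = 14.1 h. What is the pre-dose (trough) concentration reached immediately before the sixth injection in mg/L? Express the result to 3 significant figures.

2.94 mg/L

C₀ per dose = Dose / Vd = 539 / 125 = 4.312 mg/L
k = ln2 / t½ = 0.693147 / 10.9 = 0.06359 h⁻¹
Fraction remaining after one interval: r = e^(−kτ) = e^(−0.06359 × 14.1) = 0.4079
Before dose 6, 5 doses have been given (aged 1τ, 2τ, 3τ, 4τ, 5τ).
C_trough = C₀ × (r + r² + … + r^5) = C₀ × r(1−r^5)/(1−r)
        = 4.312 × 0.4079 × (1 − 0.01129) / (1 − 0.4079) = 2.937 mg/L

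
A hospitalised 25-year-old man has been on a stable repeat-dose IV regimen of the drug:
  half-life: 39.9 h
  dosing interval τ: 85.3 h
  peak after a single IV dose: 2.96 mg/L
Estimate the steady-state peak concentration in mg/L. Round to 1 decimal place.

k = ln2 / t½ = 0.693147 / 39.9 = 0.01737 h⁻¹
e^(−kτ) = e^(−0.01737 × 85.3) = 0.2273
Accumulation ratio R = 1 / (1 − e^(−kτ)) = 1 / (1 − 0.2273) = 1.294
Steady-state peak = C₀ × R = 2.96 × 1.294 = 3.830 mg/L

3.8 mg/L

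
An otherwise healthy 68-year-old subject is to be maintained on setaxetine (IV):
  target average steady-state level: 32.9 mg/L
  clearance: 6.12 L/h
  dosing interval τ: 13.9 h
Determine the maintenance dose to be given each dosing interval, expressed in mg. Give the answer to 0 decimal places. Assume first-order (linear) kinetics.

2799 mg

At steady state, Dose/τ = Css × CL.
Dose = Css × CL × τ = 32.9 × 6.120 × 13.9 = 2799 mg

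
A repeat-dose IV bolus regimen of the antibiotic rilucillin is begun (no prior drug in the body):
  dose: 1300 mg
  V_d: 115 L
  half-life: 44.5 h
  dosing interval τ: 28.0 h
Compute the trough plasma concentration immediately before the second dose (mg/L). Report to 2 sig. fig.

C₀ per dose = Dose / Vd = 1300 / 115 = 11.30 mg/L
k = ln2 / t½ = 0.693147 / 44.5 = 0.01558 h⁻¹
Fraction remaining after one interval: r = e^(−kτ) = e^(−0.01558 × 28.0) = 0.6465
Before dose 2, 1 dose has been given (aged 1τ).
C_trough = C₀ × r = 11.30 × 0.6465 = 7.305 mg/L

7.3 mg/L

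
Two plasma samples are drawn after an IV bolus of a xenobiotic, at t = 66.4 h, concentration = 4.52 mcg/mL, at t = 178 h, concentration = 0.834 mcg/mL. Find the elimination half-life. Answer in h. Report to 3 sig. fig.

k = ln(C₁/C₂) / (t₂ − t₁) = ln(4.52/0.834) / (178 − 66.4)
  = 1.690 / 111.6 = 0.01514 h⁻¹
t½ = ln2 / k = 0.693147 / 0.01514 = 45.78 h

45.8 h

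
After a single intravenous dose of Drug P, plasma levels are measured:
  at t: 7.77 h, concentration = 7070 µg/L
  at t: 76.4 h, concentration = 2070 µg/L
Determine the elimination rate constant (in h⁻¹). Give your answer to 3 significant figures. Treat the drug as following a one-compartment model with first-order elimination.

k = ln(C₁/C₂) / (t₂ − t₁) = ln(7070/2070) / (76.4 − 7.77)
  = 1.228 / 68.63 = 0.01789 h⁻¹

0.0179 h⁻¹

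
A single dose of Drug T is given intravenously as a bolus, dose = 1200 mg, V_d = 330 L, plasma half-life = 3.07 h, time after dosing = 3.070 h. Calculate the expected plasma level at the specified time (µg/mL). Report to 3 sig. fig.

C₀ = Dose / Vd = 1200 / 330 = 3.636 mg/L
k = ln2 / t½ = 0.693147 / 3.07 = 0.2258 h⁻¹
t / t½ = 3.070 / 3.07 = 1 half-lives
C = C₀ × (1/2)^1 = 3.636 × 0.5000 = 1.818 mg/L
(1.818 mg/L = 1.818 µg/mL)

1.82 µg/mL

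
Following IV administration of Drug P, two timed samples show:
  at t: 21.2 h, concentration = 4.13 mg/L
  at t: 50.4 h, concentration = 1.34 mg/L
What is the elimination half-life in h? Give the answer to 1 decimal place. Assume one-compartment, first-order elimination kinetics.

18.0 h

k = ln(C₁/C₂) / (t₂ − t₁) = ln(4.13/1.34) / (50.4 − 21.2)
  = 1.126 / 29.20 = 0.03856 h⁻¹
t½ = ln2 / k = 0.693147 / 0.03856 = 17.98 h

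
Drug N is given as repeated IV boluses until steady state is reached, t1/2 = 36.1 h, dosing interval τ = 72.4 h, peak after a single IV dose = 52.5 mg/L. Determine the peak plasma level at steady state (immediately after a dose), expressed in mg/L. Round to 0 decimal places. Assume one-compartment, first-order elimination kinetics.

k = ln2 / t½ = 0.693147 / 36.1 = 0.01920 h⁻¹
e^(−kτ) = e^(−0.01920 × 72.4) = 0.2491
Accumulation ratio R = 1 / (1 − e^(−kτ)) = 1 / (1 − 0.2491) = 1.332
Steady-state peak = C₀ × R = 52.5 × 1.332 = 69.93 mg/L

70 mg/L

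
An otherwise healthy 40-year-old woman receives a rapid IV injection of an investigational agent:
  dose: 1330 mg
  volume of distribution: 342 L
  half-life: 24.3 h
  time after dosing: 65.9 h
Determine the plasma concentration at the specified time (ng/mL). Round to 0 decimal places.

C₀ = Dose / Vd = 1330 / 342 = 3.889 mg/L
k = ln2 / t½ = 0.693147 / 24.3 = 0.02852 h⁻¹
C = C₀ · e^(−k·t) = 3.889 × e^(−0.02852 × 65.9)
  = 3.889 × 0.1527 = 0.5939 mg/L
Convert: 0.5939 mg/L × 1000 = 593.9 ng/mL

594 ng/mL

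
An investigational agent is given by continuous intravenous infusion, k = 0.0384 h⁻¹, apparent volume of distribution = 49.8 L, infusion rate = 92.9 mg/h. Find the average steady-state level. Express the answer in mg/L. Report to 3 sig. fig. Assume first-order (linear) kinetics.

CL = k × Vd = 0.03840 × 49.8 = 1.912 L/h
At steady state Css = R₀ / CL = 92.9 / 1.912 = 48.59 mg/L

48.6 mg/L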